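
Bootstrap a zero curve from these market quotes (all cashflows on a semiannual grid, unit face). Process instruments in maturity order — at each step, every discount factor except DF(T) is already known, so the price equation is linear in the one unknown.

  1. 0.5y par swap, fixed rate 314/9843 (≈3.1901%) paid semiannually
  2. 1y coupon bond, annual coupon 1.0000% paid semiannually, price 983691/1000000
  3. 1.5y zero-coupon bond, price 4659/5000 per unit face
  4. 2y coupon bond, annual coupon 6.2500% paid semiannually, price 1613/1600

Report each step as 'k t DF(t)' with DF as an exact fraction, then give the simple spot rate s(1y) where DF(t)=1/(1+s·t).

1 1/2 9843/10000
2 1 9739/10000
3 3/2 4659/5000
4 2 89/100
s(1y) = (1/(9739/10000) − 1)/(1) = 261/9739 ≈ 2.6799%

step 1 [0.5y] swap r/2=157/9843: DF=(1 − 157/9843·(0))/(1+157/9843) = 9843/10000 ≈ 0.984300
step 2 [1y] bond c/2=1/200: DF=(983691/1000000 − 1/200·(0.984300))/(1+1/200) = 9739/10000 ≈ 0.973900
step 3 [1.5y] zero: DF = P = 4659/5000 ≈ 0.931800
step 4 [2y] bond c/2=1/32: DF=(1613/1600 − 1/32·(0.984300+0.973900+0.931800))/(1+1/32) = 89/100 ≈ 0.890000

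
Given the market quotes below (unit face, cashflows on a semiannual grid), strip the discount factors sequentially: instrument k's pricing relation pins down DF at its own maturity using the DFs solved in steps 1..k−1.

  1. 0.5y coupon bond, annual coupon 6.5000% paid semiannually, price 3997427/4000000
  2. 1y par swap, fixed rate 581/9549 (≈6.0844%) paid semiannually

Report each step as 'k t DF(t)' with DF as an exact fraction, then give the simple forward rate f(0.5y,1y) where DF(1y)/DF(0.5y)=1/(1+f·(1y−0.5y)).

step 1 [0.5y] bond c/2=13/400: DF=(3997427/4000000 − 13/400·(0))/(1+13/400) = 9679/10000 ≈ 0.967900
step 2 [1y] swap r/2=581/19098: DF=(1 − 581/19098·(0.967900))/(1+581/19098) = 9419/10000 ≈ 0.941900

1 1/2 9679/10000
2 1 9419/10000
f(0.5y,1y) = ((9679/10000)/(9419/10000) − 1)/(1/2) = 520/9419 ≈ 5.5208%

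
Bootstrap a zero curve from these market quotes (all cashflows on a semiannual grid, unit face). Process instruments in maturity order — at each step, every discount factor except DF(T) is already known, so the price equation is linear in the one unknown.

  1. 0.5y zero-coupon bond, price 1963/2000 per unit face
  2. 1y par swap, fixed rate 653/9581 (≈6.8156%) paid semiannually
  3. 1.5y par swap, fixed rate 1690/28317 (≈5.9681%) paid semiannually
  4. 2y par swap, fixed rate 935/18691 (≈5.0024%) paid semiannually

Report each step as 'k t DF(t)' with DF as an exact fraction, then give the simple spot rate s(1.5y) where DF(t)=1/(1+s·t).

1 1/2 1963/2000
2 1 9347/10000
3 3/2 1831/2000
4 2 1813/2000
s(1.5y) = (1/(1831/2000) − 1)/(3/2) = 338/5493 ≈ 6.1533%

step 1 [0.5y] zero: DF = P = 1963/2000 ≈ 0.981500
step 2 [1y] swap r/2=653/19162: DF=(1 − 653/19162·(0.981500))/(1+653/19162) = 9347/10000 ≈ 0.934700
step 3 [1.5y] swap r/2=845/28317: DF=(1 − 845/28317·(0.981500+0.934700))/(1+845/28317) = 1831/2000 ≈ 0.915500
step 4 [2y] swap r/2=935/37382: DF=(1 − 935/37382·(0.981500+0.934700+0.915500))/(1+935/37382) = 1813/2000 ≈ 0.906500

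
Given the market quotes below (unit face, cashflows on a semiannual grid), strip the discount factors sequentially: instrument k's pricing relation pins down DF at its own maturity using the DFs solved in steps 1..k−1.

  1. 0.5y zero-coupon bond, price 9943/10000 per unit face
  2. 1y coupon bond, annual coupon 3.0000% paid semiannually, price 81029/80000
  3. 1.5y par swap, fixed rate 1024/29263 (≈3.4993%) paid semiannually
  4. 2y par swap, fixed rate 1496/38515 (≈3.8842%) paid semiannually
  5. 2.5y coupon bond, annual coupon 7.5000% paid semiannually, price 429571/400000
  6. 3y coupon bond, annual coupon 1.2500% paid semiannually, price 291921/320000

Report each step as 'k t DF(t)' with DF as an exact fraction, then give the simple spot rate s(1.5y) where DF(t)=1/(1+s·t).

1 1/2 9943/10000
2 1 1229/1250
3 3/2 593/625
4 2 2313/2500
5 5/2 8959/10000
6 3 8771/10000
s(1.5y) = (1/(593/625) − 1)/(3/2) = 64/1779 ≈ 3.5975%

step 1 [0.5y] zero: DF = P = 9943/10000 ≈ 0.994300
step 2 [1y] bond c/2=3/200: DF=(81029/80000 − 3/200·(0.994300))/(1+3/200) = 1229/1250 ≈ 0.983200
step 3 [1.5y] swap r/2=512/29263: DF=(1 − 512/29263·(0.994300+0.983200))/(1+512/29263) = 593/625 ≈ 0.948800
step 4 [2y] swap r/2=748/38515: DF=(1 − 748/38515·(0.994300+0.983200+0.948800))/(1+748/38515) = 2313/2500 ≈ 0.925200
step 5 [2.5y] bond c/2=3/80: DF=(429571/400000 − 3/80·(0.994300+0.983200+0.948800+0.925200))/(1+3/80) = 8959/10000 ≈ 0.895900
step 6 [3y] bond c/2=1/160: DF=(291921/320000 − 1/160·(0.994300+0.983200+0.948800+0.925200+0.895900))/(1+1/160) = 8771/10000 ≈ 0.877100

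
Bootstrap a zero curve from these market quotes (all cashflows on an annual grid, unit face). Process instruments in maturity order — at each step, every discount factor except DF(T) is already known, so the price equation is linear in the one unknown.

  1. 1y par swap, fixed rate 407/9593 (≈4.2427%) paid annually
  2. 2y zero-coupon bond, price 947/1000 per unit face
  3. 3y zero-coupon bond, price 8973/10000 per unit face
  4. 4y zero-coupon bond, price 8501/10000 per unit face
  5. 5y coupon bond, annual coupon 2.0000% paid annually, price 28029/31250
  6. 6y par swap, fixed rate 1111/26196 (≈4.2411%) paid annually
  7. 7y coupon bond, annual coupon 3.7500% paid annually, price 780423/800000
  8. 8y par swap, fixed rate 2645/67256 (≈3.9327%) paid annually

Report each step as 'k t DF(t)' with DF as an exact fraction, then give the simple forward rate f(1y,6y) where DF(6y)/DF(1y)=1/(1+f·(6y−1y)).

1 1 9593/10000
2 2 947/1000
3 3 8973/10000
4 4 8501/10000
5 5 8077/10000
6 6 3889/5000
7 7 7509/10000
8 8 1471/2000
f(1y,6y) = ((9593/10000)/(3889/5000) − 1)/(5) = 363/7778 ≈ 4.6670%

step 1 [1y] swap r/1=407/9593: DF=(1 − 407/9593·(0))/(1+407/9593) = 9593/10000 ≈ 0.959300
step 2 [2y] zero: DF = P = 947/1000 ≈ 0.947000
step 3 [3y] zero: DF = P = 8973/10000 ≈ 0.897300
step 4 [4y] zero: DF = P = 8501/10000 ≈ 0.850100
step 5 [5y] bond c/1=1/50: DF=(28029/31250 − 1/50·(0.959300+0.947000+0.897300+0.850100))/(1+1/50) = 8077/10000 ≈ 0.807700
step 6 [6y] swap r/1=1111/26196: DF=(1 − 1111/26196·(0.959300+0.947000+0.897300+0.850100+0.807700))/(1+1111/26196) = 3889/5000 ≈ 0.777800
step 7 [7y] bond c/1=3/80: DF=(780423/800000 − 3/80·(0.959300+0.947000+0.897300+0.850100+0.807700+0.777800))/(1+3/80) = 7509/10000 ≈ 0.750900
step 8 [8y] swap r/1=2645/67256: DF=(1 − 2645/67256·(0.959300+0.947000+0.897300+0.850100+0.807700+0.777800+0.750900))/(1+2645/67256) = 1471/2000 ≈ 0.735500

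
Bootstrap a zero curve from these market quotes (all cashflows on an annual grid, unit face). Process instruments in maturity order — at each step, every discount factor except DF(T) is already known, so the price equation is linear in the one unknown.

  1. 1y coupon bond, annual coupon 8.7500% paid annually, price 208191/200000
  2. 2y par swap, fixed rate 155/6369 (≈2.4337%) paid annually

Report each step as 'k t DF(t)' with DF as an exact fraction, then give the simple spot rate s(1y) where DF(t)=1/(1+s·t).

step 1 [1y] bond c/1=7/80: DF=(208191/200000 − 7/80·(0))/(1+7/80) = 2393/2500 ≈ 0.957200
step 2 [2y] swap r/1=155/6369: DF=(1 − 155/6369·(0.957200))/(1+155/6369) = 1907/2000 ≈ 0.953500

1 1 2393/2500
2 2 1907/2000
s(1y) = (1/(2393/2500) − 1)/(1) = 107/2393 ≈ 4.4714%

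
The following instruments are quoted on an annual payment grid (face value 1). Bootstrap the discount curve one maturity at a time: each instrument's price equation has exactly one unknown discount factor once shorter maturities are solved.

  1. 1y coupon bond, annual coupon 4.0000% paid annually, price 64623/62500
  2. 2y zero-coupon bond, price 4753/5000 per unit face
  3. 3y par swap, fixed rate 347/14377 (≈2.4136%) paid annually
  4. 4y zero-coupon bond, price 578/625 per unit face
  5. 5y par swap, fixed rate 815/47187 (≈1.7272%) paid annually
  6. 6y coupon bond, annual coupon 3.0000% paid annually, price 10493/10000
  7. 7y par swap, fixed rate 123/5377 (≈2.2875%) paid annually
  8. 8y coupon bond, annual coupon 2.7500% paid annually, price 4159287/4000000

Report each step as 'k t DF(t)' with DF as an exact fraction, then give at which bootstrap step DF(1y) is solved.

1 1 4971/5000
2 2 4753/5000
3 3 4653/5000
4 4 578/625
5 5 1837/2000
6 6 8813/10000
7 7 2131/2500
8 8 8393/10000
DF(1y) is solved at step 1

step 1 [1y] bond c/1=1/25: DF=(64623/62500 − 1/25·(0))/(1+1/25) = 4971/5000 ≈ 0.994200
step 2 [2y] zero: DF = P = 4753/5000 ≈ 0.950600
step 3 [3y] swap r/1=347/14377: DF=(1 − 347/14377·(0.994200+0.950600))/(1+347/14377) = 4653/5000 ≈ 0.930600
step 4 [4y] zero: DF = P = 578/625 ≈ 0.924800
step 5 [5y] swap r/1=815/47187: DF=(1 − 815/47187·(0.994200+0.950600+0.930600+0.924800))/(1+815/47187) = 1837/2000 ≈ 0.918500
step 6 [6y] bond c/1=3/100: DF=(10493/10000 − 3/100·(0.994200+0.950600+0.930600+0.924800+0.918500))/(1+3/100) = 8813/10000 ≈ 0.881300
step 7 [7y] swap r/1=123/5377: DF=(1 − 123/5377·(0.994200+0.950600+0.930600+0.924800+0.918500+0.881300))/(1+123/5377) = 2131/2500 ≈ 0.852400
step 8 [8y] bond c/1=11/400: DF=(4159287/4000000 − 11/400·(0.994200+0.950600+0.930600+0.924800+0.918500+0.881300+0.852400))/(1+11/400) = 8393/10000 ≈ 0.839300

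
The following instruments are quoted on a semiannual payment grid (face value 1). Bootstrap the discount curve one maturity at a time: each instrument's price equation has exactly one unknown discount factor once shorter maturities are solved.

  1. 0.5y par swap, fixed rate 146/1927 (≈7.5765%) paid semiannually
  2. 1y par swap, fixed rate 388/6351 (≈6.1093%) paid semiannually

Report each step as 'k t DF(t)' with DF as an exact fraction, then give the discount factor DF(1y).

1 1/2 1927/2000
2 1 4709/5000
DF(1y) = 4709/5000 ≈ 0.941800

step 1 [0.5y] swap r/2=73/1927: DF=(1 − 73/1927·(0))/(1+73/1927) = 1927/2000 ≈ 0.963500
step 2 [1y] swap r/2=194/6351: DF=(1 − 194/6351·(0.963500))/(1+194/6351) = 4709/5000 ≈ 0.941800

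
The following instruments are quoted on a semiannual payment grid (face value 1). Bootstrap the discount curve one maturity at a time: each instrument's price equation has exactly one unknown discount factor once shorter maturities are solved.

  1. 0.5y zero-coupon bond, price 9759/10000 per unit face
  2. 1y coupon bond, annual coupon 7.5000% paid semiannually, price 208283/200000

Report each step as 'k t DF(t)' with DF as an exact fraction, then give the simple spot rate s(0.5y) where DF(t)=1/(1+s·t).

1 1/2 9759/10000
2 1 1937/2000
s(0.5y) = (1/(9759/10000) − 1)/(1/2) = 482/9759 ≈ 4.9390%

step 1 [0.5y] zero: DF = P = 9759/10000 ≈ 0.975900
step 2 [1y] bond c/2=3/80: DF=(208283/200000 − 3/80·(0.975900))/(1+3/80) = 1937/2000 ≈ 0.968500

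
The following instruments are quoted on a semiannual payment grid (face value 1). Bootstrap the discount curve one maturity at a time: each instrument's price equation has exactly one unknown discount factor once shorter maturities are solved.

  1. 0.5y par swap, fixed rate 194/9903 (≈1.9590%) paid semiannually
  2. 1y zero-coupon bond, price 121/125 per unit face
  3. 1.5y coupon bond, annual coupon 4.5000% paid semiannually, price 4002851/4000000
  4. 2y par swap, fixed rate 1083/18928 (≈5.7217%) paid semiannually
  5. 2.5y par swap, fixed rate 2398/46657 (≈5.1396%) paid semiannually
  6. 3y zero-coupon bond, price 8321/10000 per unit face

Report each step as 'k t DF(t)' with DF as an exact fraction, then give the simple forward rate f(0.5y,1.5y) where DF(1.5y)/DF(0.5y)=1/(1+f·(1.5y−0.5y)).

1 1/2 9903/10000
2 1 121/125
3 3/2 2339/2500
4 2 8917/10000
5 5/2 8801/10000
6 3 8321/10000
f(0.5y,1.5y) = ((9903/10000)/(2339/2500) − 1)/(1) = 547/9356 ≈ 5.8465%

step 1 [0.5y] swap r/2=97/9903: DF=(1 − 97/9903·(0))/(1+97/9903) = 9903/10000 ≈ 0.990300
step 2 [1y] zero: DF = P = 121/125 ≈ 0.968000
step 3 [1.5y] bond c/2=9/400: DF=(4002851/4000000 − 9/400·(0.990300+0.968000))/(1+9/400) = 2339/2500 ≈ 0.935600
step 4 [2y] swap r/2=1083/37856: DF=(1 − 1083/37856·(0.990300+0.968000+0.935600))/(1+1083/37856) = 8917/10000 ≈ 0.891700
step 5 [2.5y] swap r/2=1199/46657: DF=(1 − 1199/46657·(0.990300+0.968000+0.935600+0.891700))/(1+1199/46657) = 8801/10000 ≈ 0.880100
step 6 [3y] zero: DF = P = 8321/10000 ≈ 0.832100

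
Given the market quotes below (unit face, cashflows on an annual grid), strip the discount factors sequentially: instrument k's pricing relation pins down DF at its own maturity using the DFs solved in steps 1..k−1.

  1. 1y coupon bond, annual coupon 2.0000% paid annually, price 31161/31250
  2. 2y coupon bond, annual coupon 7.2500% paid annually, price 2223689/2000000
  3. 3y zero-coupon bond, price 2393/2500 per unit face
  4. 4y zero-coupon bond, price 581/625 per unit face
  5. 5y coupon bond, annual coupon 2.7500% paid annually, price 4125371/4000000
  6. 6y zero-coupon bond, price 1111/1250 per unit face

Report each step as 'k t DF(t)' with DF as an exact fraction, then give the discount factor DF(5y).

step 1 [1y] bond c/1=1/50: DF=(31161/31250 − 1/50·(0))/(1+1/50) = 611/625 ≈ 0.977600
step 2 [2y] bond c/1=29/400: DF=(2223689/2000000 − 29/400·(0.977600))/(1+29/400) = 4853/5000 ≈ 0.970600
step 3 [3y] zero: DF = P = 2393/2500 ≈ 0.957200
step 4 [4y] zero: DF = P = 581/625 ≈ 0.929600
step 5 [5y] bond c/1=11/400: DF=(4125371/4000000 − 11/400·(0.977600+0.970600+0.957200+0.929600))/(1+11/400) = 9011/10000 ≈ 0.901100
step 6 [6y] zero: DF = P = 1111/1250 ≈ 0.888800

1 1 611/625
2 2 4853/5000
3 3 2393/2500
4 4 581/625
5 5 9011/10000
6 6 1111/1250
DF(5y) = 9011/10000 ≈ 0.901100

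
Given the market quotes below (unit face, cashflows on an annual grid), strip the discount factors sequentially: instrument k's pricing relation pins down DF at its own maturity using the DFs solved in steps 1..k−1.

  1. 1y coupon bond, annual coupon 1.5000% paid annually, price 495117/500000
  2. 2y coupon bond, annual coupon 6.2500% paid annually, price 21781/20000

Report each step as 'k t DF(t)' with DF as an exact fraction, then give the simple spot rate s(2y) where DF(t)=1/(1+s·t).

step 1 [1y] bond c/1=3/200: DF=(495117/500000 − 3/200·(0))/(1+3/200) = 2439/2500 ≈ 0.975600
step 2 [2y] bond c/1=1/16: DF=(21781/20000 − 1/16·(0.975600))/(1+1/16) = 2419/2500 ≈ 0.967600

1 1 2439/2500
2 2 2419/2500
s(2y) = (1/(2419/2500) − 1)/(2) = 81/4838 ≈ 1.6742%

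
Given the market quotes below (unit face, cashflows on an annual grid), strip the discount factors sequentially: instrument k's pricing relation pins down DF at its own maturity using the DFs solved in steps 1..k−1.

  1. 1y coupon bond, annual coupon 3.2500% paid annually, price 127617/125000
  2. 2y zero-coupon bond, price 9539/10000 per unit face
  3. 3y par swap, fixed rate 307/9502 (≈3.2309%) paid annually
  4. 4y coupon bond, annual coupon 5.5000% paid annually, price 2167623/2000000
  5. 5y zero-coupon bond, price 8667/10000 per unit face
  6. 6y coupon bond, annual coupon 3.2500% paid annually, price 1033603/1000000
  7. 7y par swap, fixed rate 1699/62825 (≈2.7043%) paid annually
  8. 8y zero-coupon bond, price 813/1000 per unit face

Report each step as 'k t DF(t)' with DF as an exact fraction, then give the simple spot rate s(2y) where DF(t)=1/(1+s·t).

1 1 618/625
2 2 9539/10000
3 3 9079/10000
4 4 8787/10000
5 5 8667/10000
6 6 2141/2500
7 7 8301/10000
8 8 813/1000
s(2y) = (1/(9539/10000) − 1)/(2) = 461/19078 ≈ 2.4164%

step 1 [1y] bond c/1=13/400: DF=(127617/125000 − 13/400·(0))/(1+13/400) = 618/625 ≈ 0.988800
step 2 [2y] zero: DF = P = 9539/10000 ≈ 0.953900
step 3 [3y] swap r/1=307/9502: DF=(1 − 307/9502·(0.988800+0.953900))/(1+307/9502) = 9079/10000 ≈ 0.907900
step 4 [4y] bond c/1=11/200: DF=(2167623/2000000 − 11/200·(0.988800+0.953900+0.907900))/(1+11/200) = 8787/10000 ≈ 0.878700
step 5 [5y] zero: DF = P = 8667/10000 ≈ 0.866700
step 6 [6y] bond c/1=13/400: DF=(1033603/1000000 − 13/400·(0.988800+0.953900+0.907900+0.878700+0.866700))/(1+13/400) = 2141/2500 ≈ 0.856400
step 7 [7y] swap r/1=1699/62825: DF=(1 − 1699/62825·(0.988800+0.953900+0.907900+0.878700+0.866700+0.856400))/(1+1699/62825) = 8301/10000 ≈ 0.830100
step 8 [8y] zero: DF = P = 813/1000 ≈ 0.813000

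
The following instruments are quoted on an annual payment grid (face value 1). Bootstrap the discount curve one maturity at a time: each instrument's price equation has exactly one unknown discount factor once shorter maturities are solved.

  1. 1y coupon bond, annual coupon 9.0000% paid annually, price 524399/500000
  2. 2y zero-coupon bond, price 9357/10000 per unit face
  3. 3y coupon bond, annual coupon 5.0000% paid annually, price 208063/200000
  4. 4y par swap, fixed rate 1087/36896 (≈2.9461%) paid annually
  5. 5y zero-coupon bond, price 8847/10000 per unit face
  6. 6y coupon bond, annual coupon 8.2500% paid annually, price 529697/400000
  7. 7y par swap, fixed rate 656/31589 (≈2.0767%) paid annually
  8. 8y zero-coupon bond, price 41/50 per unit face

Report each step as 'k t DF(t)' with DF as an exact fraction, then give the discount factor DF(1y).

1 1 4811/5000
2 2 9357/10000
3 3 2251/2500
4 4 8913/10000
5 5 8847/10000
6 6 8747/10000
7 7 543/625
8 8 41/50
DF(1y) = 4811/5000 ≈ 0.962200

step 1 [1y] bond c/1=9/100: DF=(524399/500000 − 9/100·(0))/(1+9/100) = 4811/5000 ≈ 0.962200
step 2 [2y] zero: DF = P = 9357/10000 ≈ 0.935700
step 3 [3y] bond c/1=1/20: DF=(208063/200000 − 1/20·(0.962200+0.935700))/(1+1/20) = 2251/2500 ≈ 0.900400
step 4 [4y] swap r/1=1087/36896: DF=(1 − 1087/36896·(0.962200+0.935700+0.900400))/(1+1087/36896) = 8913/10000 ≈ 0.891300
step 5 [5y] zero: DF = P = 8847/10000 ≈ 0.884700
step 6 [6y] bond c/1=33/400: DF=(529697/400000 − 33/400·(0.962200+0.935700+0.900400+0.891300+0.884700))/(1+33/400) = 8747/10000 ≈ 0.874700
step 7 [7y] swap r/1=656/31589: DF=(1 − 656/31589·(0.962200+0.935700+0.900400+0.891300+0.884700+0.874700))/(1+656/31589) = 543/625 ≈ 0.868800
step 8 [8y] zero: DF = P = 41/50 ≈ 0.820000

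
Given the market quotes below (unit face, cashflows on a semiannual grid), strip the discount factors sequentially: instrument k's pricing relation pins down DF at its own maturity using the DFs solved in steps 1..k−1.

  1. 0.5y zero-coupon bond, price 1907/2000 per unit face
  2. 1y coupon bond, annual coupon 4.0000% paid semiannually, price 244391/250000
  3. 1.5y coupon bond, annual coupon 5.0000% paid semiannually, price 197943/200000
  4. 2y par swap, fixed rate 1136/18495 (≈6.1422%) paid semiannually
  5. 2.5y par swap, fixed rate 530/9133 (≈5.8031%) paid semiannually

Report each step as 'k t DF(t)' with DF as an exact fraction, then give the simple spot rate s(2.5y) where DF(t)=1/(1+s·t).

1 1/2 1907/2000
2 1 9397/10000
3 3/2 4597/5000
4 2 554/625
5 5/2 347/400
s(2.5y) = (1/(347/400) − 1)/(5/2) = 106/1735 ≈ 6.1095%

step 1 [0.5y] zero: DF = P = 1907/2000 ≈ 0.953500
step 2 [1y] bond c/2=1/50: DF=(244391/250000 − 1/50·(0.953500))/(1+1/50) = 9397/10000 ≈ 0.939700
step 3 [1.5y] bond c/2=1/40: DF=(197943/200000 − 1/40·(0.953500+0.939700))/(1+1/40) = 4597/5000 ≈ 0.919400
step 4 [2y] swap r/2=568/18495: DF=(1 − 568/18495·(0.953500+0.939700+0.919400))/(1+568/18495) = 554/625 ≈ 0.886400
step 5 [2.5y] swap r/2=265/9133: DF=(1 − 265/9133·(0.953500+0.939700+0.919400+0.886400))/(1+265/9133) = 347/400 ≈ 0.867500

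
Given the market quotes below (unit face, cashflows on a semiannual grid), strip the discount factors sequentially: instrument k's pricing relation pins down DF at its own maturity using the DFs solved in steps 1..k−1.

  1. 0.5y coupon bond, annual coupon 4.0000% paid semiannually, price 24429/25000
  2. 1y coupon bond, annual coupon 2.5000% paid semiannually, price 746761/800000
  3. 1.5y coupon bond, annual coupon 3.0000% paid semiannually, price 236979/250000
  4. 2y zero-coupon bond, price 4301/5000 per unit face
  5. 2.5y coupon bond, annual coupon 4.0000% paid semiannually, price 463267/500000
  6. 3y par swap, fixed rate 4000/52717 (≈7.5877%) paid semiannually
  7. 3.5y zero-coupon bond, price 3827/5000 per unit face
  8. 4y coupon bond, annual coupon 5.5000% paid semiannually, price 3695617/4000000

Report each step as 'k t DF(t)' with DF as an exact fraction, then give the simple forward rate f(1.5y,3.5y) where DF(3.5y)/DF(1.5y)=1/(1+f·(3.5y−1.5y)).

step 1 [0.5y] bond c/2=1/50: DF=(24429/25000 − 1/50·(0))/(1+1/50) = 479/500 ≈ 0.958000
step 2 [1y] bond c/2=1/80: DF=(746761/800000 − 1/80·(0.958000))/(1+1/80) = 9101/10000 ≈ 0.910100
step 3 [1.5y] bond c/2=3/200: DF=(236979/250000 − 3/200·(0.958000+0.910100))/(1+3/200) = 9063/10000 ≈ 0.906300
step 4 [2y] zero: DF = P = 4301/5000 ≈ 0.860200
step 5 [2.5y] bond c/2=1/50: DF=(463267/500000 − 1/50·(0.958000+0.910100+0.906300+0.860200))/(1+1/50) = 8371/10000 ≈ 0.837100
step 6 [3y] swap r/2=2000/52717: DF=(1 − 2000/52717·(0.958000+0.910100+0.906300+0.860200+0.837100))/(1+2000/52717) = 4/5 ≈ 0.800000
step 7 [3.5y] zero: DF = P = 3827/5000 ≈ 0.765400
step 8 [4y] bond c/2=11/400: DF=(3695617/4000000 − 11/400·(0.958000+0.910100+0.906300+0.860200+0.837100+0.800000+0.765400))/(1+11/400) = 461/625 ≈ 0.737600

1 1/2 479/500
2 1 9101/10000
3 3/2 9063/10000
4 2 4301/5000
5 5/2 8371/10000
6 3 4/5
7 7/2 3827/5000
8 4 461/625
f(1.5y,3.5y) = ((9063/10000)/(3827/5000) − 1)/(2) = 1409/15308 ≈ 9.2043%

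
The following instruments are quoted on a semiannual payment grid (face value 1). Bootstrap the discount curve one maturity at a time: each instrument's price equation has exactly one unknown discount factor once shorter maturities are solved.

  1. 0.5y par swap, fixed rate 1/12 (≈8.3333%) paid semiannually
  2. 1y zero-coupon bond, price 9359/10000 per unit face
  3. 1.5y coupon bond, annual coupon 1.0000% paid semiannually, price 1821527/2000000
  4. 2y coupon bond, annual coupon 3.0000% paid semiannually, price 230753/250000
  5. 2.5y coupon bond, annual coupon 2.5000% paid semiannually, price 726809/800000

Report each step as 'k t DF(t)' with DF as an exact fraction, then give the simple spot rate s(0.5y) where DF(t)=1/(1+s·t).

step 1 [0.5y] swap r/2=1/24: DF=(1 − 1/24·(0))/(1+1/24) = 24/25 ≈ 0.960000
step 2 [1y] zero: DF = P = 9359/10000 ≈ 0.935900
step 3 [1.5y] bond c/2=1/200: DF=(1821527/2000000 − 1/200·(0.960000+0.935900))/(1+1/200) = 1121/1250 ≈ 0.896800
step 4 [2y] bond c/2=3/200: DF=(230753/250000 − 3/200·(0.960000+0.935900+0.896800))/(1+3/200) = 8681/10000 ≈ 0.868100
step 5 [2.5y] bond c/2=1/80: DF=(726809/800000 − 1/80·(0.960000+0.935900+0.896800+0.868100))/(1+1/80) = 8521/10000 ≈ 0.852100

1 1/2 24/25
2 1 9359/10000
3 3/2 1121/1250
4 2 8681/10000
5 5/2 8521/10000
s(0.5y) = (1/(24/25) − 1)/(1/2) = 1/12 ≈ 8.3333%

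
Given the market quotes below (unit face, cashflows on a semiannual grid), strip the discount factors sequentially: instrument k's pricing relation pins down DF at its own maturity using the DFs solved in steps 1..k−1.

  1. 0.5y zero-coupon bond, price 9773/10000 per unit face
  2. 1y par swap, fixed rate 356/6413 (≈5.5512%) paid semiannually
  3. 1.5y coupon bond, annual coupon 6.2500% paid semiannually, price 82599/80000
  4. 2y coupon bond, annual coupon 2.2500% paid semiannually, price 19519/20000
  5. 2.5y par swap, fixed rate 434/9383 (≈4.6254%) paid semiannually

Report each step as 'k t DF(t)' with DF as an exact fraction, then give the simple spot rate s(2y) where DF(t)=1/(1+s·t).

step 1 [0.5y] zero: DF = P = 9773/10000 ≈ 0.977300
step 2 [1y] swap r/2=178/6413: DF=(1 − 178/6413·(0.977300))/(1+178/6413) = 4733/5000 ≈ 0.946600
step 3 [1.5y] bond c/2=1/32: DF=(82599/80000 − 1/32·(0.977300+0.946600))/(1+1/32) = 9429/10000 ≈ 0.942900
step 4 [2y] bond c/2=9/800: DF=(19519/20000 − 9/800·(0.977300+0.946600+0.942900))/(1+9/800) = 2333/2500 ≈ 0.933200
step 5 [2.5y] swap r/2=217/9383: DF=(1 − 217/9383·(0.977300+0.946600+0.942900+0.933200))/(1+217/9383) = 1783/2000 ≈ 0.891500

1 1/2 9773/10000
2 1 4733/5000
3 3/2 9429/10000
4 2 2333/2500
5 5/2 1783/2000
s(2y) = (1/(2333/2500) − 1)/(2) = 167/4666 ≈ 3.5791%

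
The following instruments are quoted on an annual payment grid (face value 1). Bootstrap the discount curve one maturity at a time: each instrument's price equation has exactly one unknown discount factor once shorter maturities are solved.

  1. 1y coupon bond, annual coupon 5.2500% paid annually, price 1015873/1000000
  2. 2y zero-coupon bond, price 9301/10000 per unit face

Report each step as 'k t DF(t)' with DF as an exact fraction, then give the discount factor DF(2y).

1 1 2413/2500
2 2 9301/10000
DF(2y) = 9301/10000 ≈ 0.930100

step 1 [1y] bond c/1=21/400: DF=(1015873/1000000 − 21/400·(0))/(1+21/400) = 2413/2500 ≈ 0.965200
step 2 [2y] zero: DF = P = 9301/10000 ≈ 0.930100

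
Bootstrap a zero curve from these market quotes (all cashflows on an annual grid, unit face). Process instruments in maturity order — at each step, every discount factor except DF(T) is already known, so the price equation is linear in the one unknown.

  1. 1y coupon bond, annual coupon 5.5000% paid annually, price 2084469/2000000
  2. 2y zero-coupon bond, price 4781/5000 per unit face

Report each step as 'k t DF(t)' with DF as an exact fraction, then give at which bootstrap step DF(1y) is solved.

1 1 9879/10000
2 2 4781/5000
DF(1y) is solved at step 1

step 1 [1y] bond c/1=11/200: DF=(2084469/2000000 − 11/200·(0))/(1+11/200) = 9879/10000 ≈ 0.987900
step 2 [2y] zero: DF = P = 4781/5000 ≈ 0.956200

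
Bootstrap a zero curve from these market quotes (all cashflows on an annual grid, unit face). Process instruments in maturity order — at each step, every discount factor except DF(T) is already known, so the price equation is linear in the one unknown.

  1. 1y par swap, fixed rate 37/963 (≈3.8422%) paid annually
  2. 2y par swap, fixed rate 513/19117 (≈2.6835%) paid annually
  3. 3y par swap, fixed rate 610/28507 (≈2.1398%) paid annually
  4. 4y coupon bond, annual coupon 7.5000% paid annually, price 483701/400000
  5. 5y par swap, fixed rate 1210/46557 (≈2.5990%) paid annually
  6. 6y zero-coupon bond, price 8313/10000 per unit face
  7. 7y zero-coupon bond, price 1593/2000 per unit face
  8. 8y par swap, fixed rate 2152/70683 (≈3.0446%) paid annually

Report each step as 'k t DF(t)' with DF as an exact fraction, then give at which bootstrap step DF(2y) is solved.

1 1 963/1000
2 2 9487/10000
3 3 939/1000
4 4 463/500
5 5 879/1000
6 6 8313/10000
7 7 1593/2000
8 8 981/1250
DF(2y) is solved at step 2

step 1 [1y] swap r/1=37/963: DF=(1 − 37/963·(0))/(1+37/963) = 963/1000 ≈ 0.963000
step 2 [2y] swap r/1=513/19117: DF=(1 − 513/19117·(0.963000))/(1+513/19117) = 9487/10000 ≈ 0.948700
step 3 [3y] swap r/1=610/28507: DF=(1 − 610/28507·(0.963000+0.948700))/(1+610/28507) = 939/1000 ≈ 0.939000
step 4 [4y] bond c/1=3/40: DF=(483701/400000 − 3/40·(0.963000+0.948700+0.939000))/(1+3/40) = 463/500 ≈ 0.926000
step 5 [5y] swap r/1=1210/46557: DF=(1 − 1210/46557·(0.963000+0.948700+0.939000+0.926000))/(1+1210/46557) = 879/1000 ≈ 0.879000
step 6 [6y] zero: DF = P = 8313/10000 ≈ 0.831300
step 7 [7y] zero: DF = P = 1593/2000 ≈ 0.796500
step 8 [8y] swap r/1=2152/70683: DF=(1 − 2152/70683·(0.963000+0.948700+0.939000+0.926000+0.879000+0.831300+0.796500))/(1+2152/70683) = 981/1250 ≈ 0.784800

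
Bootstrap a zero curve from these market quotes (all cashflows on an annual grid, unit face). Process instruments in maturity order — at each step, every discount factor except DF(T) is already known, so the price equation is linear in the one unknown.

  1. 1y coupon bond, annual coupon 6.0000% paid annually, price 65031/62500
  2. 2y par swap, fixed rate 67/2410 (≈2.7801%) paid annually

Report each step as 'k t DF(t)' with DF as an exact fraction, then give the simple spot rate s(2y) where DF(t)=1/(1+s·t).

1 1 1227/1250
2 2 1183/1250
s(2y) = (1/(1183/1250) − 1)/(2) = 67/2366 ≈ 2.8318%

step 1 [1y] bond c/1=3/50: DF=(65031/62500 − 3/50·(0))/(1+3/50) = 1227/1250 ≈ 0.981600
step 2 [2y] swap r/1=67/2410: DF=(1 − 67/2410·(0.981600))/(1+67/2410) = 1183/1250 ≈ 0.946400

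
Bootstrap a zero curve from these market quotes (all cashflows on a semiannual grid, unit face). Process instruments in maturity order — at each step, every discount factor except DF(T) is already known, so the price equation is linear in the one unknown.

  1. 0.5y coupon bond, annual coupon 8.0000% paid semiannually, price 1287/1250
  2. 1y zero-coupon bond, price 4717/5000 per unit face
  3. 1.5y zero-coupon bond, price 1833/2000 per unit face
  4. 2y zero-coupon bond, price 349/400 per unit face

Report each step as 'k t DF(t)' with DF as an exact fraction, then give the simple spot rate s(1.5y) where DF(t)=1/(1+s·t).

1 1/2 99/100
2 1 4717/5000
3 3/2 1833/2000
4 2 349/400
s(1.5y) = (1/(1833/2000) − 1)/(3/2) = 334/5499 ≈ 6.0738%

step 1 [0.5y] bond c/2=1/25: DF=(1287/1250 − 1/25·(0))/(1+1/25) = 99/100 ≈ 0.990000
step 2 [1y] zero: DF = P = 4717/5000 ≈ 0.943400
step 3 [1.5y] zero: DF = P = 1833/2000 ≈ 0.916500
step 4 [2y] zero: DF = P = 349/400 ≈ 0.872500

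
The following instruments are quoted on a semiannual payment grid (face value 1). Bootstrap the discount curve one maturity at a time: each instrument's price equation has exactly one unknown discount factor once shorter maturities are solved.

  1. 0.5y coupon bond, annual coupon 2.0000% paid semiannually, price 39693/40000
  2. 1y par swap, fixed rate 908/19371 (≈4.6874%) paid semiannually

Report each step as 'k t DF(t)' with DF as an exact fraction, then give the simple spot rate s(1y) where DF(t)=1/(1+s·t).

1 1/2 393/400
2 1 4773/5000
s(1y) = (1/(4773/5000) − 1)/(1) = 227/4773 ≈ 4.7559%

step 1 [0.5y] bond c/2=1/100: DF=(39693/40000 − 1/100·(0))/(1+1/100) = 393/400 ≈ 0.982500
step 2 [1y] swap r/2=454/19371: DF=(1 − 454/19371·(0.982500))/(1+454/19371) = 4773/5000 ≈ 0.954600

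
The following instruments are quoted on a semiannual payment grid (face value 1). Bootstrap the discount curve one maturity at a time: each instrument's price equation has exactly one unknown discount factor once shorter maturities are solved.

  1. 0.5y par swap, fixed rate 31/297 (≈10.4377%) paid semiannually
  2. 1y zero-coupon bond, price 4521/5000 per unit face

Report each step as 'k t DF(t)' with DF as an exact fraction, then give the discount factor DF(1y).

step 1 [0.5y] swap r/2=31/594: DF=(1 − 31/594·(0))/(1+31/594) = 594/625 ≈ 0.950400
step 2 [1y] zero: DF = P = 4521/5000 ≈ 0.904200

1 1/2 594/625
2 1 4521/5000
DF(1y) = 4521/5000 ≈ 0.904200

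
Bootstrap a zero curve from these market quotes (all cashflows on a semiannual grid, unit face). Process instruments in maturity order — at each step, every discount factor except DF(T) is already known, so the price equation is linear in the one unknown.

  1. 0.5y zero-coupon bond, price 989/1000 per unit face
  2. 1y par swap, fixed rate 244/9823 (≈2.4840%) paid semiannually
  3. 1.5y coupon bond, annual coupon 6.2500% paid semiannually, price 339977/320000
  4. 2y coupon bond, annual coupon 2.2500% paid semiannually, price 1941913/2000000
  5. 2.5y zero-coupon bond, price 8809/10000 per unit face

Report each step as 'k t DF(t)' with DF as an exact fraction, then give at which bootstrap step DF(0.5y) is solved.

step 1 [0.5y] zero: DF = P = 989/1000 ≈ 0.989000
step 2 [1y] swap r/2=122/9823: DF=(1 − 122/9823·(0.989000))/(1+122/9823) = 2439/2500 ≈ 0.975600
step 3 [1.5y] bond c/2=1/32: DF=(339977/320000 − 1/32·(0.989000+0.975600))/(1+1/32) = 9707/10000 ≈ 0.970700
step 4 [2y] bond c/2=9/800: DF=(1941913/2000000 − 9/800·(0.989000+0.975600+0.970700))/(1+9/800) = 371/400 ≈ 0.927500
step 5 [2.5y] zero: DF = P = 8809/10000 ≈ 0.880900

1 1/2 989/1000
2 1 2439/2500
3 3/2 9707/10000
4 2 371/400
5 5/2 8809/10000
DF(0.5y) is solved at step 1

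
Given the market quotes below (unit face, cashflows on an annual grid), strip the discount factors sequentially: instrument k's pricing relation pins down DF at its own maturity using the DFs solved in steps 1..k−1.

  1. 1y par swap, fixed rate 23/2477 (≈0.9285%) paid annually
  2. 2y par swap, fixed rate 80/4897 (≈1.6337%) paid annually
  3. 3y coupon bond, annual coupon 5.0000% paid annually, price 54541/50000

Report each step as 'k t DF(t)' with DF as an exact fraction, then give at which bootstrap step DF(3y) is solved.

1 1 2477/2500
2 2 121/125
3 3 591/625
DF(3y) is solved at step 3

step 1 [1y] swap r/1=23/2477: DF=(1 − 23/2477·(0))/(1+23/2477) = 2477/2500 ≈ 0.990800
step 2 [2y] swap r/1=80/4897: DF=(1 − 80/4897·(0.990800))/(1+80/4897) = 121/125 ≈ 0.968000
step 3 [3y] bond c/1=1/20: DF=(54541/50000 − 1/20·(0.990800+0.968000))/(1+1/20) = 591/625 ≈ 0.945600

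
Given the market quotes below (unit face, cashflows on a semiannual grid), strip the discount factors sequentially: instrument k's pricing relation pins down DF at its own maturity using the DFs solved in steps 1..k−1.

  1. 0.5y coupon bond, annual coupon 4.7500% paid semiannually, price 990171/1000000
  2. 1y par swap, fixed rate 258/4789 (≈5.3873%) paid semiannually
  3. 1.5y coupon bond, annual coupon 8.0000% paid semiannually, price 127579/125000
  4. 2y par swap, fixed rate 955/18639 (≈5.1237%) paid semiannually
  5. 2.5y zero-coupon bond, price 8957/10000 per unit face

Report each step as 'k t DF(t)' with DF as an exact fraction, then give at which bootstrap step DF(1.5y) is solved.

step 1 [0.5y] bond c/2=19/800: DF=(990171/1000000 − 19/800·(0))/(1+19/800) = 1209/1250 ≈ 0.967200
step 2 [1y] swap r/2=129/4789: DF=(1 − 129/4789·(0.967200))/(1+129/4789) = 2371/2500 ≈ 0.948400
step 3 [1.5y] bond c/2=1/25: DF=(127579/125000 − 1/25·(0.967200+0.948400))/(1+1/25) = 9077/10000 ≈ 0.907700
step 4 [2y] swap r/2=955/37278: DF=(1 − 955/37278·(0.967200+0.948400+0.907700))/(1+955/37278) = 1809/2000 ≈ 0.904500
step 5 [2.5y] zero: DF = P = 8957/10000 ≈ 0.895700

1 1/2 1209/1250
2 1 2371/2500
3 3/2 9077/10000
4 2 1809/2000
5 5/2 8957/10000
DF(1.5y) is solved at step 3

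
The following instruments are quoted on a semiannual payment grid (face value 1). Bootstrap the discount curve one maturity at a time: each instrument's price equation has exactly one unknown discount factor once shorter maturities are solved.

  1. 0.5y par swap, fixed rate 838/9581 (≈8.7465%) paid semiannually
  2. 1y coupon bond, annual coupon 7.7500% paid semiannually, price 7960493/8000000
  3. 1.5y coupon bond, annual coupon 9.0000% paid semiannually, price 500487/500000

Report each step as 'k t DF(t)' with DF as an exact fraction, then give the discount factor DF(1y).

step 1 [0.5y] swap r/2=419/9581: DF=(1 − 419/9581·(0))/(1+419/9581) = 9581/10000 ≈ 0.958100
step 2 [1y] bond c/2=31/800: DF=(7960493/8000000 − 31/800·(0.958100))/(1+31/800) = 4611/5000 ≈ 0.922200
step 3 [1.5y] bond c/2=9/200: DF=(500487/500000 − 9/200·(0.958100+0.922200))/(1+9/200) = 8769/10000 ≈ 0.876900

1 1/2 9581/10000
2 1 4611/5000
3 3/2 8769/10000
DF(1y) = 4611/5000 ≈ 0.922200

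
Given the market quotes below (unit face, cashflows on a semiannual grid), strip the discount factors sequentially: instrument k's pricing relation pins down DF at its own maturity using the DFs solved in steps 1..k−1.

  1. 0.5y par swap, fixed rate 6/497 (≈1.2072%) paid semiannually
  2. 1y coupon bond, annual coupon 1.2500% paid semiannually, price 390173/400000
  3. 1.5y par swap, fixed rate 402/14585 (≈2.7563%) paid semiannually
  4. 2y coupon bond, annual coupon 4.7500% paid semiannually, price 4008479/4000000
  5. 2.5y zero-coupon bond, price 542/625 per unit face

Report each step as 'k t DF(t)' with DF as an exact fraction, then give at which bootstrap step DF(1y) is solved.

step 1 [0.5y] swap r/2=3/497: DF=(1 − 3/497·(0))/(1+3/497) = 497/500 ≈ 0.994000
step 2 [1y] bond c/2=1/160: DF=(390173/400000 − 1/160·(0.994000))/(1+1/160) = 602/625 ≈ 0.963200
step 3 [1.5y] swap r/2=201/14585: DF=(1 − 201/14585·(0.994000+0.963200))/(1+201/14585) = 4799/5000 ≈ 0.959800
step 4 [2y] bond c/2=19/800: DF=(4008479/4000000 − 19/800·(0.994000+0.963200+0.959800))/(1+19/800) = 1139/1250 ≈ 0.911200
step 5 [2.5y] zero: DF = P = 542/625 ≈ 0.867200

1 1/2 497/500
2 1 602/625
3 3/2 4799/5000
4 2 1139/1250
5 5/2 542/625
DF(1y) is solved at step 2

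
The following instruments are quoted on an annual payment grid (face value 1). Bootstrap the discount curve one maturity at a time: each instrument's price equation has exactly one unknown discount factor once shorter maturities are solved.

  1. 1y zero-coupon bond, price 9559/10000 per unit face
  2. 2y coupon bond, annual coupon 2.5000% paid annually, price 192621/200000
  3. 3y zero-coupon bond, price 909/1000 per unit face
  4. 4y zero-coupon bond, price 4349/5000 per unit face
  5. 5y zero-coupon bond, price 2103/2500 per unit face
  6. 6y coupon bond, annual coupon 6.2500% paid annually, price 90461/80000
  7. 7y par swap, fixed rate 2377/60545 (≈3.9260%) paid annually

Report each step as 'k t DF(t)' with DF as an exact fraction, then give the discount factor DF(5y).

1 1 9559/10000
2 2 9163/10000
3 3 909/1000
4 4 4349/5000
5 5 2103/2500
6 6 4/5
7 7 7623/10000
DF(5y) = 2103/2500 ≈ 0.841200

step 1 [1y] zero: DF = P = 9559/10000 ≈ 0.955900
step 2 [2y] bond c/1=1/40: DF=(192621/200000 − 1/40·(0.955900))/(1+1/40) = 9163/10000 ≈ 0.916300
step 3 [3y] zero: DF = P = 909/1000 ≈ 0.909000
step 4 [4y] zero: DF = P = 4349/5000 ≈ 0.869800
step 5 [5y] zero: DF = P = 2103/2500 ≈ 0.841200
step 6 [6y] bond c/1=1/16: DF=(90461/80000 − 1/16·(0.955900+0.916300+0.909000+0.869800+0.841200))/(1+1/16) = 4/5 ≈ 0.800000
step 7 [7y] swap r/1=2377/60545: DF=(1 − 2377/60545·(0.955900+0.916300+0.909000+0.869800+0.841200+0.800000))/(1+2377/60545) = 7623/10000 ≈ 0.762300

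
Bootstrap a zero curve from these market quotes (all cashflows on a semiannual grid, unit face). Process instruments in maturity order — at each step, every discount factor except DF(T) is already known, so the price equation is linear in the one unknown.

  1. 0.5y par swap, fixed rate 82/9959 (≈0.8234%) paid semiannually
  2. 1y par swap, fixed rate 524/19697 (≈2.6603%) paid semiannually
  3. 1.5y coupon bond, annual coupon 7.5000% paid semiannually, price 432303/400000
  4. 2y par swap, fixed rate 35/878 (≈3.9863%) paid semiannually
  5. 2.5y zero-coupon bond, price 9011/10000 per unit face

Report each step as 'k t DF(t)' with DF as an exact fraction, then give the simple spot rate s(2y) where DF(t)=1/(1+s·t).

1 1/2 9959/10000
2 1 4869/5000
3 3/2 1941/2000
4 2 923/1000
5 5/2 9011/10000
s(2y) = (1/(923/1000) − 1)/(2) = 77/1846 ≈ 4.1712%

step 1 [0.5y] swap r/2=41/9959: DF=(1 − 41/9959·(0))/(1+41/9959) = 9959/10000 ≈ 0.995900
step 2 [1y] swap r/2=262/19697: DF=(1 − 262/19697·(0.995900))/(1+262/19697) = 4869/5000 ≈ 0.973800
step 3 [1.5y] bond c/2=3/80: DF=(432303/400000 − 3/80·(0.995900+0.973800))/(1+3/80) = 1941/2000 ≈ 0.970500
step 4 [2y] swap r/2=35/1756: DF=(1 − 35/1756·(0.995900+0.973800+0.970500))/(1+35/1756) = 923/1000 ≈ 0.923000
step 5 [2.5y] zero: DF = P = 9011/10000 ≈ 0.901100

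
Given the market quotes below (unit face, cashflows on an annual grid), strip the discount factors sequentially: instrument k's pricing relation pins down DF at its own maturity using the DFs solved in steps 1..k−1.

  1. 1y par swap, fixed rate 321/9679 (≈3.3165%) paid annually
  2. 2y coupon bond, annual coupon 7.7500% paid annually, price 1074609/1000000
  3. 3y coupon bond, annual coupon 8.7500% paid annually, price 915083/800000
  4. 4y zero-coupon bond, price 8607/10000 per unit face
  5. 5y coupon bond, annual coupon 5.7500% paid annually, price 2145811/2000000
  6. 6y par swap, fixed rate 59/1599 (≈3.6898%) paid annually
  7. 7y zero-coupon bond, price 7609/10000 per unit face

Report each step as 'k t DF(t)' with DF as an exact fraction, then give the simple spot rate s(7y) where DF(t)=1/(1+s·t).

1 1 9679/10000
2 2 9277/10000
3 3 8993/10000
4 4 8607/10000
5 5 4079/5000
6 6 8053/10000
7 7 7609/10000
s(7y) = (1/(7609/10000) − 1)/(7) = 2391/53263 ≈ 4.4890%

step 1 [1y] swap r/1=321/9679: DF=(1 − 321/9679·(0))/(1+321/9679) = 9679/10000 ≈ 0.967900
step 2 [2y] bond c/1=31/400: DF=(1074609/1000000 − 31/400·(0.967900))/(1+31/400) = 9277/10000 ≈ 0.927700
step 3 [3y] bond c/1=7/80: DF=(915083/800000 − 7/80·(0.967900+0.927700))/(1+7/80) = 8993/10000 ≈ 0.899300
step 4 [4y] zero: DF = P = 8607/10000 ≈ 0.860700
step 5 [5y] bond c/1=23/400: DF=(2145811/2000000 − 23/400·(0.967900+0.927700+0.899300+0.860700))/(1+23/400) = 4079/5000 ≈ 0.815800
step 6 [6y] swap r/1=59/1599: DF=(1 − 59/1599·(0.967900+0.927700+0.899300+0.860700+0.815800))/(1+59/1599) = 8053/10000 ≈ 0.805300
step 7 [7y] zero: DF = P = 7609/10000 ≈ 0.760900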